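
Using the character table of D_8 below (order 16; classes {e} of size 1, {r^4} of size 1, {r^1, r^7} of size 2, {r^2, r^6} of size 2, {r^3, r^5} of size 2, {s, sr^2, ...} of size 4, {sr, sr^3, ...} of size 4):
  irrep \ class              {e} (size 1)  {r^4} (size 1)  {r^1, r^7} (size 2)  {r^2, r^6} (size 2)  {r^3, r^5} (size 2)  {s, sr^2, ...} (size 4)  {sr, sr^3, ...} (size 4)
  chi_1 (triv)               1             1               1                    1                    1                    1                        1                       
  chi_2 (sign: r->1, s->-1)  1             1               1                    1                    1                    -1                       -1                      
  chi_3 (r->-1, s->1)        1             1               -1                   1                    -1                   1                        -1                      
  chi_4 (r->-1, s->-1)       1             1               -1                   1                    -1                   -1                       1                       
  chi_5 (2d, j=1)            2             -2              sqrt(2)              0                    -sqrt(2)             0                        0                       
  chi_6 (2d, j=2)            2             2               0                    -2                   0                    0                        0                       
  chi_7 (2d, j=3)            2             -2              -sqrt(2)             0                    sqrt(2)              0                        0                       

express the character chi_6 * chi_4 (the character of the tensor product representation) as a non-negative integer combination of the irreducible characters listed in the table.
chi_6 tensor chi_4 = chi_6 (all other irreducibles have multiplicity 0).

Explanation: The character of a tensor product is the pointwise product (chi_6 * chi_4)(C) = chi_6(C) * chi_4(C):
  {e}: (2)*(1), {r^4}: (2)*(1), {r^1, r^7}: (0)*(-1), {r^2, r^6}: (-2)*(1), {r^3, r^5}: (0)*(-1), {s, sr^2, ...}: (0)*(-1), {sr, sr^3, ...}: (0)*(1)
so (chi_6 * chi_4) takes values
  {e} -> 2, {r^4} -> 2, {r^1, r^7} -> 0, {r^2, r^6} -> -2, {r^3, r^5} -> 0, {s, sr^2, ...} -> 0, {sr, sr^3, ...} -> 0.
Now take the inner product of this character with each irreducible chi from the table, <chi_6*chi_4, chi> = (1/16) sum_C |C| (chi_6*chi_4)(C) conj(chi(C)):
  <chi_6*chi_4, chi_1> = (1/16)[1*(2)*conj(1) + 1*(2)*conj(1) + 2*(0)*conj(1) + 2*(-2)*conj(1) + 2*(0)*conj(1) + 4*(0)*conj(1) + 4*(0)*conj(1)]
      = (1/16)[(2) + (2) + (0) + (-4) + (0) + (0) + (0)] = 0/16 = 0
  <chi_6*chi_4, chi_2> = (1/16)[1*(2)*conj(1) + 1*(2)*conj(1) + 2*(0)*conj(1) + 2*(-2)*conj(1) + 2*(0)*conj(1) + 4*(0)*conj(-1) + 4*(0)*conj(-1)]
      = (1/16)[(2) + (2) + (0) + (-4) + (0) + (0) + (0)] = 0/16 = 0
  <chi_6*chi_4, chi_3> = (1/16)[1*(2)*conj(1) + 1*(2)*conj(1) + 2*(0)*conj(-1) + 2*(-2)*conj(1) + 2*(0)*conj(-1) + 4*(0)*conj(1) + 4*(0)*conj(-1)]
      = (1/16)[(2) + (2) + (0) + (-4) + (0) + (0) + (0)] = 0/16 = 0
  <chi_6*chi_4, chi_4> = (1/16)[1*(2)*conj(1) + 1*(2)*conj(1) + 2*(0)*conj(-1) + 2*(-2)*conj(1) + 2*(0)*conj(-1) + 4*(0)*conj(-1) + 4*(0)*conj(1)]
      = (1/16)[(2) + (2) + (0) + (-4) + (0) + (0) + (0)] = 0/16 = 0
  <chi_6*chi_4, chi_5> = (1/16)[1*(2)*conj(2) + 1*(2)*conj(-2) + 2*(0)*conj(sqrt(2)) + 2*(-2)*conj(0) + 2*(0)*conj(-sqrt(2)) + 4*(0)*conj(0) + 4*(0)*conj(0)]
      = (1/16)[(4) + (-4) + (0) + (0) + (0) + (0) + (0)] = 0/16 = 0
  <chi_6*chi_4, chi_6> = (1/16)[1*(2)*conj(2) + 1*(2)*conj(2) + 2*(0)*conj(0) + 2*(-2)*conj(-2) + 2*(0)*conj(0) + 4*(0)*conj(0) + 4*(0)*conj(0)]
      = (1/16)[(4) + (4) + (0) + (8) + (0) + (0) + (0)] = 16/16 = 1
  <chi_6*chi_4, chi_7> = (1/16)[1*(2)*conj(2) + 1*(2)*conj(-2) + 2*(0)*conj(-sqrt(2)) + 2*(-2)*conj(0) + 2*(0)*conj(sqrt(2)) + 4*(0)*conj(0) + 4*(0)*conj(0)]
      = (1/16)[(4) + (-4) + (0) + (0) + (0) + (0) + (0)] = 0/16 = 0
Hence the multiplicities are chi_6: 1. Dimension check: dim(chi_6)*dim(chi_4) = 2*1 = 2 and sum (mult * dim) = 1*2 = 2.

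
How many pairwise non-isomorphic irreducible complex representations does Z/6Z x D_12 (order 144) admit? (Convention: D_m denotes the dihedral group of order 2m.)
54

The number of irreducible complex representations of a finite group equals its number of conjugacy classes. For a direct product, #classes(G x H) = #classes(G) * #classes(H). Z/6Z has 6 classes (abelian), D_12 has 9 classes, so 6 * 9 = 54, so Z/6Z x D_12 (order 144) has exactly 54 irreducible complex representations.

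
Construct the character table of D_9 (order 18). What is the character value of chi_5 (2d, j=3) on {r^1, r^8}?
Conjugacy classes: {e} of size 1, {r^1, r^8} of size 2, {r^2, r^7} of size 2, {r^3, r^6} of size 2, {r^4, r^5} of size 2, {s, sr, ..., sr^8} of size 9.
Character table:
  irrep \ class              {e} (size 1)  {r^1, r^8} (size 2)  {r^2, r^7} (size 2)  {r^3, r^6} (size 2)  {r^4, r^5} (size 2)  {s, sr, ..., sr^8} (size 9)
  chi_1 (triv)               1             1                    1                    1                    1                    1                          
  chi_2 (sign: r->1, s->-1)  1             1                    1                    1                    1                    -1                         
  chi_3 (2d, j=1)            2             2*cos(2*pi/9)        2*cos(4*pi/9)        -1                   -2*cos(pi/9)         0                          
  chi_4 (2d, j=2)            2             2*cos(4*pi/9)        -2*cos(pi/9)         -1                   2*cos(2*pi/9)        0                          
  chi_5 (2d, j=3)            2             -1                   -1                   2                    -1                   0                          
  chi_6 (2d, j=4)            2             -2*cos(pi/9)         2*cos(2*pi/9)        -1                   2*cos(4*pi/9)        0                          

Spot check: chi_5 (2d, j=3) on {r^1, r^8} = -1.

Why: D_9 has order 2*9 = 18 with 6 conjugacy classes, hence 6 irreducibles. Sum of squared dims 1 + 1 + 4 + 4 + 4 + 4 = 18 = |G|. Linear characters come from the abelianisation; the 2-dimensional irreps have character r^k -> 2*cos(2*pi*j*k/9), reflections -> 0.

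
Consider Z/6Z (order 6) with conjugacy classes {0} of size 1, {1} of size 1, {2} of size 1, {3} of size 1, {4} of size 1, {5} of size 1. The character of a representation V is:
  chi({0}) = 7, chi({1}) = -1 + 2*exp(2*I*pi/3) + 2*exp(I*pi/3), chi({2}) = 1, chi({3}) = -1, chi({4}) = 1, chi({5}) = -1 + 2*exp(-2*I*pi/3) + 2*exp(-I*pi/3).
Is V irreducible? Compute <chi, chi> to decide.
Not irreducible (reducible): <chi, chi> = 13 > 1.

Justification: <chi, chi> = (1/|G|) sum_C |C| * |chi(C)|^2 = (1/6)[1*|7|^2 + 1*|-1 + 2*exp(2*I*pi/3) + 2*exp(I*pi/3)|^2 + 1*|1|^2 + 1*|-1|^2 + 1*|1|^2 + 1*|-1 + 2*exp(-2*I*pi/3) + 2*exp(-I*pi/3)|^2]
  = (1/6)[(49) + (13) + (1) + (1) + (1) + (13)] = 78/6 = 13.
(Exp terms are combined using exp(i*s)*conj(exp(i*t)) = exp(i*(s-t)), and sums of them are collapsed using the identity that for every m > 1 the m distinct m-th roots of unity sum to 0, e.g. 1 + exp(2*I*pi/3) + exp(-2*I*pi/3) = 0.)
A character is irreducible iff <chi, chi> = 1, so this representation is reducible.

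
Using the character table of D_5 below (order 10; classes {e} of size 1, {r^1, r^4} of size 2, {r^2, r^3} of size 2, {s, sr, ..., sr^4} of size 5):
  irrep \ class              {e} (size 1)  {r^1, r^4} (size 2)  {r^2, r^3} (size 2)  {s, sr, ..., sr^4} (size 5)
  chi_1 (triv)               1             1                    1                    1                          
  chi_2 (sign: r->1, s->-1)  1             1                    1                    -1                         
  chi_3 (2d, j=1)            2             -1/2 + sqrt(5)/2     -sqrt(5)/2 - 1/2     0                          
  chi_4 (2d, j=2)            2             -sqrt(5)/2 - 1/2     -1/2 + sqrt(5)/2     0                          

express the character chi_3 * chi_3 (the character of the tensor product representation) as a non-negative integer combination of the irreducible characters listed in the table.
chi_3 tensor chi_3 = chi_1 + chi_2 + chi_4 (all other irreducibles have multiplicity 0).

Explanation: The character of a tensor product is the pointwise product (chi_3 * chi_3)(C) = chi_3(C) * chi_3(C):
  {e}: (2)*(2), {r^1, r^4}: (-1/2 + sqrt(5)/2)*(-1/2 + sqrt(5)/2), {r^2, r^3}: (-sqrt(5)/2 - 1/2)*(-sqrt(5)/2 - 1/2), {s, sr, ..., sr^4}: (0)*(0)
so (chi_3 * chi_3) takes values
  {e} -> 4, {r^1, r^4} -> 3/2 - sqrt(5)/2, {r^2, r^3} -> sqrt(5)/2 + 3/2, {s, sr, ..., sr^4} -> 0.
Now take the inner product of this character with each irreducible chi from the table, <chi_3*chi_3, chi> = (1/10) sum_C |C| (chi_3*chi_3)(C) conj(chi(C)):
  <chi_3*chi_3, chi_1> = (1/10)[1*(4)*conj(1) + 2*(3/2 - sqrt(5)/2)*conj(1) + 2*(sqrt(5)/2 + 3/2)*conj(1) + 5*(0)*conj(1)]
      = (1/10)[(4) + (3 - sqrt(5)) + (sqrt(5) + 3) + (0)] = 10/10 = 1
  <chi_3*chi_3, chi_2> = (1/10)[1*(4)*conj(1) + 2*(3/2 - sqrt(5)/2)*conj(1) + 2*(sqrt(5)/2 + 3/2)*conj(1) + 5*(0)*conj(-1)]
      = (1/10)[(4) + (3 - sqrt(5)) + (sqrt(5) + 3) + (0)] = 10/10 = 1
  <chi_3*chi_3, chi_3> = (1/10)[1*(4)*conj(2) + 2*(3/2 - sqrt(5)/2)*conj(-1/2 + sqrt(5)/2) + 2*(sqrt(5)/2 + 3/2)*conj(-sqrt(5)/2 - 1/2) + 5*(0)*conj(0)]
      = (1/10)[(8) + (-4 + 2*sqrt(5)) + (-2*sqrt(5) - 4) + (0)] = 0/10 = 0
  <chi_3*chi_3, chi_4> = (1/10)[1*(4)*conj(2) + 2*(3/2 - sqrt(5)/2)*conj(-sqrt(5)/2 - 1/2) + 2*(sqrt(5)/2 + 3/2)*conj(-1/2 + sqrt(5)/2) + 5*(0)*conj(0)]
      = (1/10)[(8) + (1 - sqrt(5)) + (1 + sqrt(5)) + (0)] = 10/10 = 1
Hence the multiplicities are chi_1: 1, chi_2: 1, chi_4: 1. Dimension check: dim(chi_3)*dim(chi_3) = 2*2 = 4 and sum (mult * dim) = 1*1 + 1*1 + 1*2 = 4.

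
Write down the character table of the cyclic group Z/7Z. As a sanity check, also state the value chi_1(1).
Character table of Z/7Z (irreps indexed chi_0,...,chi_6 with chi_k(m) = zeta_7^(k*m), zeta_7 = exp(2*pi*i/7)):
  irrep \ class  {0} (size 1)  {1} (size 1)    {2} (size 1)    {3} (size 1)    {4} (size 1)    {5} (size 1)    {6} (size 1)  
  chi_0          1             1               1               1               1               1               1             
  chi_1          1             exp(2*I*pi/7)   exp(4*I*pi/7)   exp(6*I*pi/7)   exp(-6*I*pi/7)  exp(-4*I*pi/7)  exp(-2*I*pi/7)
  chi_2          1             exp(4*I*pi/7)   exp(-6*I*pi/7)  exp(-2*I*pi/7)  exp(2*I*pi/7)   exp(6*I*pi/7)   exp(-4*I*pi/7)
  chi_3          1             exp(6*I*pi/7)   exp(-2*I*pi/7)  exp(4*I*pi/7)   exp(-4*I*pi/7)  exp(2*I*pi/7)   exp(-6*I*pi/7)
  chi_4          1             exp(-6*I*pi/7)  exp(2*I*pi/7)   exp(-4*I*pi/7)  exp(4*I*pi/7)   exp(-2*I*pi/7)  exp(6*I*pi/7) 
  chi_5          1             exp(-4*I*pi/7)  exp(6*I*pi/7)   exp(2*I*pi/7)   exp(-2*I*pi/7)  exp(-6*I*pi/7)  exp(4*I*pi/7) 
  chi_6          1             exp(-2*I*pi/7)  exp(-4*I*pi/7)  exp(-6*I*pi/7)  exp(6*I*pi/7)   exp(4*I*pi/7)   exp(2*I*pi/7) 

Spot check: chi_1(1) = zeta_7^(1*1) = zeta_7^1 = exp(2*I*pi/7).

Solution. Z/7Z is abelian, so all 7 irreducible complex representations are 1-dimensional. They are given by chi_k(m) = zeta_7^(k*m) for k = 0,...,6. Row orthogonality: sum_m chi_k(m) conj(chi_l(m)) = 7 * [k = l].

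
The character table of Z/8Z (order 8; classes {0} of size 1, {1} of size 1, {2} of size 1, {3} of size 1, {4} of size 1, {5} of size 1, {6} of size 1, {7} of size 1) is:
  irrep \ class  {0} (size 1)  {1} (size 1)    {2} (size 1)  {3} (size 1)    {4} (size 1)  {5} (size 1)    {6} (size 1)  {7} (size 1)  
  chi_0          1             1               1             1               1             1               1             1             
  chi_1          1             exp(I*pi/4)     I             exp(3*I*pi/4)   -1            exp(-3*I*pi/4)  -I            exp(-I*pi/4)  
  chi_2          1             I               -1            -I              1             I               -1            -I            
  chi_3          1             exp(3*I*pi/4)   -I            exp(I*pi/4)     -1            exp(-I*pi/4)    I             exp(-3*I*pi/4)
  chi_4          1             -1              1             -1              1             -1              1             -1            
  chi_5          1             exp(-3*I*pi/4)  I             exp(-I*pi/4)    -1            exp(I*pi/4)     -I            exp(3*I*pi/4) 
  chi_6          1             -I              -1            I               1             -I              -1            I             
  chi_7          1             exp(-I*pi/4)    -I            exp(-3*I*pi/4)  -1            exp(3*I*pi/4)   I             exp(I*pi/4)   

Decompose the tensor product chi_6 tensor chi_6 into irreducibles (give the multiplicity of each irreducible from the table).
chi_6 tensor chi_6 = chi_4 (all other irreducibles have multiplicity 0).

Proof sketch: The character of a tensor product is the pointwise product (chi_6 * chi_6)(C) = chi_6(C) * chi_6(C):
  {0}: (1)*(1), {1}: (-I)*(-I), {2}: (-1)*(-1), {3}: (I)*(I), {4}: (1)*(1), {5}: (-I)*(-I), {6}: (-1)*(-1), {7}: (I)*(I)
so (chi_6 * chi_6) takes values
  {0} -> 1, {1} -> -1, {2} -> 1, {3} -> -1, {4} -> 1, {5} -> -1, {6} -> 1, {7} -> -1.
Now take the inner product of this character with each irreducible chi from the table, <chi_6*chi_6, chi> = (1/8) sum_C |C| (chi_6*chi_6)(C) conj(chi(C)):
  <chi_6*chi_6, chi_0> = (1/8)[1*(1)*conj(1) + 1*(-1)*conj(1) + 1*(1)*conj(1) + 1*(-1)*conj(1) + 1*(1)*conj(1) + 1*(-1)*conj(1) + 1*(1)*conj(1) + 1*(-1)*conj(1)]
      = (1/8)[(1) + (-1) + (1) + (-1) + (1) + (-1) + (1) + (-1)] = 0/8 = 0
  <chi_6*chi_6, chi_1> = (1/8)[1*(1)*conj(1) + 1*(-1)*conj(exp(I*pi/4)) + 1*(1)*conj(I) + 1*(-1)*conj(exp(3*I*pi/4)) + 1*(1)*conj(-1) + 1*(-1)*conj(exp(-3*I*pi/4)) + 1*(1)*conj(-I) + 1*(-1)*conj(exp(-I*pi/4))]
      = (1/8)[(1) + (-exp(-I*pi/4)) + (-I) + (-exp(-3*I*pi/4)) + (-1) + (-exp(3*I*pi/4)) + (I) + (-exp(I*pi/4))] = 0/8 = 0
  <chi_6*chi_6, chi_2> = (1/8)[1*(1)*conj(1) + 1*(-1)*conj(I) + 1*(1)*conj(-1) + 1*(-1)*conj(-I) + 1*(1)*conj(1) + 1*(-1)*conj(I) + 1*(1)*conj(-1) + 1*(-1)*conj(-I)]
      = (1/8)[(1) + (I) + (-1) + (-I) + (1) + (I) + (-1) + (-I)] = 0/8 = 0
  <chi_6*chi_6, chi_3> = (1/8)[1*(1)*conj(1) + 1*(-1)*conj(exp(3*I*pi/4)) + 1*(1)*conj(-I) + 1*(-1)*conj(exp(I*pi/4)) + 1*(1)*conj(-1) + 1*(-1)*conj(exp(-I*pi/4)) + 1*(1)*conj(I) + 1*(-1)*conj(exp(-3*I*pi/4))]
      = (1/8)[(1) + (-exp(-3*I*pi/4)) + (I) + (-exp(-I*pi/4)) + (-1) + (-exp(I*pi/4)) + (-I) + (-exp(3*I*pi/4))] = 0/8 = 0
  <chi_6*chi_6, chi_4> = (1/8)[1*(1)*conj(1) + 1*(-1)*conj(-1) + 1*(1)*conj(1) + 1*(-1)*conj(-1) + 1*(1)*conj(1) + 1*(-1)*conj(-1) + 1*(1)*conj(1) + 1*(-1)*conj(-1)]
      = (1/8)[(1) + (1) + (1) + (1) + (1) + (1) + (1) + (1)] = 8/8 = 1
  <chi_6*chi_6, chi_5> = (1/8)[1*(1)*conj(1) + 1*(-1)*conj(exp(-3*I*pi/4)) + 1*(1)*conj(I) + 1*(-1)*conj(exp(-I*pi/4)) + 1*(1)*conj(-1) + 1*(-1)*conj(exp(I*pi/4)) + 1*(1)*conj(-I) + 1*(-1)*conj(exp(3*I*pi/4))]
      = (1/8)[(1) + (-exp(3*I*pi/4)) + (-I) + (-exp(I*pi/4)) + (-1) + (-exp(-I*pi/4)) + (I) + (-exp(-3*I*pi/4))] = 0/8 = 0
  <chi_6*chi_6, chi_6> = (1/8)[1*(1)*conj(1) + 1*(-1)*conj(-I) + 1*(1)*conj(-1) + 1*(-1)*conj(I) + 1*(1)*conj(1) + 1*(-1)*conj(-I) + 1*(1)*conj(-1) + 1*(-1)*conj(I)]
      = (1/8)[(1) + (-I) + (-1) + (I) + (1) + (-I) + (-1) + (I)] = 0/8 = 0
  <chi_6*chi_6, chi_7> = (1/8)[1*(1)*conj(1) + 1*(-1)*conj(exp(-I*pi/4)) + 1*(1)*conj(-I) + 1*(-1)*conj(exp(-3*I*pi/4)) + 1*(1)*conj(-1) + 1*(-1)*conj(exp(3*I*pi/4)) + 1*(1)*conj(I) + 1*(-1)*conj(exp(I*pi/4))]
      = (1/8)[(1) + (-exp(I*pi/4)) + (I) + (-exp(3*I*pi/4)) + (-1) + (-exp(-3*I*pi/4)) + (-I) + (-exp(-I*pi/4))] = 0/8 = 0
(Exp terms are combined using exp(i*s)*conj(exp(i*t)) = exp(i*(s-t)), and sums of them are collapsed using the identity that for every m > 1 the m distinct m-th roots of unity sum to 0, e.g. 1 + exp(2*I*pi/3) + exp(-2*I*pi/3) = 0.)
Hence the multiplicities are chi_4: 1. Dimension check: dim(chi_6)*dim(chi_6) = 1*1 = 1 and sum (mult * dim) = 1*1 = 1.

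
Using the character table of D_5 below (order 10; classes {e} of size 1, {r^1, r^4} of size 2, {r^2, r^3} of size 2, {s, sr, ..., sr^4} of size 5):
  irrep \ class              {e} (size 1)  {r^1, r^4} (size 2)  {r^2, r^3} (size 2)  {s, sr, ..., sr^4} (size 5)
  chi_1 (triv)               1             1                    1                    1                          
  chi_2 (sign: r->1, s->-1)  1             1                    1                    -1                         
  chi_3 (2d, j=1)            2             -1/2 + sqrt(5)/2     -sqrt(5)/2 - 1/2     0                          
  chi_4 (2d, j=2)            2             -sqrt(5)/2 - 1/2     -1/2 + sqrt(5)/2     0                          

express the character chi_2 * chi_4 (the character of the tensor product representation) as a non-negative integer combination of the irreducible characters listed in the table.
chi_2 tensor chi_4 = chi_4 (all other irreducibles have multiplicity 0).

Why: The character of a tensor product is the pointwise product (chi_2 * chi_4)(C) = chi_2(C) * chi_4(C):
  {e}: (1)*(2), {r^1, r^4}: (1)*(-sqrt(5)/2 - 1/2), {r^2, r^3}: (1)*(-1/2 + sqrt(5)/2), {s, sr, ..., sr^4}: (-1)*(0)
so (chi_2 * chi_4) takes values
  {e} -> 2, {r^1, r^4} -> -sqrt(5)/2 - 1/2, {r^2, r^3} -> -1/2 + sqrt(5)/2, {s, sr, ..., sr^4} -> 0.
Now take the inner product of this character with each irreducible chi from the table, <chi_2*chi_4, chi> = (1/10) sum_C |C| (chi_2*chi_4)(C) conj(chi(C)):
  <chi_2*chi_4, chi_1> = (1/10)[1*(2)*conj(1) + 2*(-sqrt(5)/2 - 1/2)*conj(1) + 2*(-1/2 + sqrt(5)/2)*conj(1) + 5*(0)*conj(1)]
      = (1/10)[(2) + (-sqrt(5) - 1) + (-1 + sqrt(5)) + (0)] = 0/10 = 0
  <chi_2*chi_4, chi_2> = (1/10)[1*(2)*conj(1) + 2*(-sqrt(5)/2 - 1/2)*conj(1) + 2*(-1/2 + sqrt(5)/2)*conj(1) + 5*(0)*conj(-1)]
      = (1/10)[(2) + (-sqrt(5) - 1) + (-1 + sqrt(5)) + (0)] = 0/10 = 0
  <chi_2*chi_4, chi_3> = (1/10)[1*(2)*conj(2) + 2*(-sqrt(5)/2 - 1/2)*conj(-1/2 + sqrt(5)/2) + 2*(-1/2 + sqrt(5)/2)*conj(-sqrt(5)/2 - 1/2) + 5*(0)*conj(0)]
      = (1/10)[(4) + (-2) + (-2) + (0)] = 0/10 = 0
  <chi_2*chi_4, chi_4> = (1/10)[1*(2)*conj(2) + 2*(-sqrt(5)/2 - 1/2)*conj(-sqrt(5)/2 - 1/2) + 2*(-1/2 + sqrt(5)/2)*conj(-1/2 + sqrt(5)/2) + 5*(0)*conj(0)]
      = (1/10)[(4) + (sqrt(5) + 3) + (3 - sqrt(5)) + (0)] = 10/10 = 1
Hence the multiplicities are chi_4: 1. Dimension check: dim(chi_2)*dim(chi_4) = 1*2 = 2 and sum (mult * dim) = 1*2 = 2.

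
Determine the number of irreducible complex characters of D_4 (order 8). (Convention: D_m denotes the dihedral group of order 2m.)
5

The number of irreducible complex representations of a finite group equals its number of conjugacy classes. D_4 has 5 conjugacy classes (n/2 + 3 for n even), so D_4 (order 8) has exactly 5 irreducible complex representations.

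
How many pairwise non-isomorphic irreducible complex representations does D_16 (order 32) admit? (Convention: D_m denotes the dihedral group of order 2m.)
11

Why: The number of irreducible complex representations of a finite group equals its number of conjugacy classes. D_16 has 11 conjugacy classes (n/2 + 3 for n even), so D_16 (order 32) has exactly 11 irreducible complex representations.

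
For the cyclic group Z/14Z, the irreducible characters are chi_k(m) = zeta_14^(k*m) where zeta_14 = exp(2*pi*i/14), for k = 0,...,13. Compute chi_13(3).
chi_13(3) = zeta_14^39 = exp(-3*I*pi/7)

Argument: chi_13(3) = zeta_14^(13*3) = zeta_14^39. Since zeta_14^14 = 1, this equals zeta_14^11 = exp(2*pi*i*11/14) = exp(-3*I*pi/7).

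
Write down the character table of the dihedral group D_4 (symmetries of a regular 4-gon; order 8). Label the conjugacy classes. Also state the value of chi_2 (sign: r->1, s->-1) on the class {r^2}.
Conjugacy classes: {e} of size 1, {r^2} of size 1, {r^1, r^3} of size 2, {s, sr^2, ...} of size 2, {sr, sr^3, ...} of size 2.
Character table:
  irrep \ class              {e} (size 1)  {r^2} (size 1)  {r^1, r^3} (size 2)  {s, sr^2, ...} (size 2)  {sr, sr^3, ...} (size 2)
  chi_1 (triv)               1             1               1                    1                        1                       
  chi_2 (sign: r->1, s->-1)  1             1               1                    -1                       -1                      
  chi_3 (r->-1, s->1)        1             1               -1                   1                        -1                      
  chi_4 (r->-1, s->-1)       1             1               -1                   -1                       1                       
  chi_5 (2d, j=1)            2             -2              0                    0                        0                       

Spot check: chi_2 (sign: r->1, s->-1) on {r^2} = 1.

Reasoning: D_4 has order 2*4 = 8 with 5 conjugacy classes, hence 5 irreducibles. Sum of squared dims 1 + 1 + 1 + 1 + 4 = 8 = |G|. Linear characters come from the abelianisation; the 2-dimensional irreps have character r^k -> 2*cos(2*pi*j*k/4), reflections -> 0.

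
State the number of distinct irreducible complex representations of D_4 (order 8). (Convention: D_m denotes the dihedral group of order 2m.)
5

The number of irreducible complex representations of a finite group equals its number of conjugacy classes. D_4 has 5 conjugacy classes (n/2 + 3 for n even), so D_4 (order 8) has exactly 5 irreducible complex representations.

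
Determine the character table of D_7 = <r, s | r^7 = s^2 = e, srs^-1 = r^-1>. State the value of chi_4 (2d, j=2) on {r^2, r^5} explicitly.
Conjugacy classes: {e} of size 1, {r^1, r^6} of size 2, {r^2, r^5} of size 2, {r^3, r^4} of size 2, {s, sr, ..., sr^6} of size 7.
Character table:
  irrep \ class              {e} (size 1)  {r^1, r^6} (size 2)  {r^2, r^5} (size 2)  {r^3, r^4} (size 2)  {s, sr, ..., sr^6} (size 7)
  chi_1 (triv)               1             1                    1                    1                    1                          
  chi_2 (sign: r->1, s->-1)  1             1                    1                    1                    -1                         
  chi_3 (2d, j=1)            2             2*cos(2*pi/7)        -2*cos(3*pi/7)       -2*cos(pi/7)         0                          
  chi_4 (2d, j=2)            2             -2*cos(3*pi/7)       -2*cos(pi/7)         2*cos(2*pi/7)        0                          
  chi_5 (2d, j=3)            2             -2*cos(pi/7)         2*cos(2*pi/7)        -2*cos(3*pi/7)       0                          

Spot check: chi_4 (2d, j=2) on {r^2, r^5} = -2*cos(pi/7).

Working: D_7 has order 2*7 = 14 with 5 conjugacy classes, hence 5 irreducibles. Sum of squared dims 1 + 1 + 4 + 4 + 4 = 14 = |G|. Linear characters come from the abelianisation; the 2-dimensional irreps have character r^k -> 2*cos(2*pi*j*k/7), reflections -> 0.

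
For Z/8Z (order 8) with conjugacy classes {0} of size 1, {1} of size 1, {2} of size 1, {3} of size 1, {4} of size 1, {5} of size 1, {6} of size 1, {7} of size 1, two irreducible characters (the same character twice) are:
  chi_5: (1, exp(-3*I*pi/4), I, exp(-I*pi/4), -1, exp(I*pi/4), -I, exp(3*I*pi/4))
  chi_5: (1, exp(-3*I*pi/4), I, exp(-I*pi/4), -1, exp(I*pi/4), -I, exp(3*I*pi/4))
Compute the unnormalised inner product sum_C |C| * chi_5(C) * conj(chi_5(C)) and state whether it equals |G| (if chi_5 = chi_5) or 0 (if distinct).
Sum = 8 = |G| = 8; so <chi_5, chi_5> = 1 (norm-1 confirms irreducibility).

Working: Compute term by term over conjugacy classes (|C| * chi_5(C) * conj(chi_5(C))):
  1*(1)*conj(1) + 1*(exp(-3*I*pi/4))*conj(exp(-3*I*pi/4)) + 1*(I)*conj(I) + 1*(exp(-I*pi/4))*conj(exp(-I*pi/4)) + 1*(-1)*conj(-1) + 1*(exp(I*pi/4))*conj(exp(I*pi/4)) + 1*(-I)*conj(-I) + 1*(exp(3*I*pi/4))*conj(exp(3*I*pi/4))
  = (1) + (1) + (1) + (1) + (1) + (1) + (1) + (1)
  = 8.
(Exp terms are combined using exp(i*s)*conj(exp(i*t)) = exp(i*(s-t)), and sums of them are collapsed using the identity that for every m > 1 the m distinct m-th roots of unity sum to 0, e.g. 1 + exp(2*I*pi/3) + exp(-2*I*pi/3) = 0.)
Dividing by |G| = 8 gives 8/8 = 1, matching the row-orthogonality relation <chi_5, chi_5> = [chi_5 = chi_5].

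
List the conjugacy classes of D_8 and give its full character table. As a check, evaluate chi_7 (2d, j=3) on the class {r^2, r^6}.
Conjugacy classes: {e} of size 1, {r^4} of size 1, {r^1, r^7} of size 2, {r^2, r^6} of size 2, {r^3, r^5} of size 2, {s, sr^2, ...} of size 4, {sr, sr^3, ...} of size 4.
Character table:
  irrep \ class              {e} (size 1)  {r^4} (size 1)  {r^1, r^7} (size 2)  {r^2, r^6} (size 2)  {r^3, r^5} (size 2)  {s, sr^2, ...} (size 4)  {sr, sr^3, ...} (size 4)
  chi_1 (triv)               1             1               1                    1                    1                    1                        1                       
  chi_2 (sign: r->1, s->-1)  1             1               1                    1                    1                    -1                       -1                      
  chi_3 (r->-1, s->1)        1             1               -1                   1                    -1                   1                        -1                      
  chi_4 (r->-1, s->-1)       1             1               -1                   1                    -1                   -1                       1                       
  chi_5 (2d, j=1)            2             -2              sqrt(2)              0                    -sqrt(2)             0                        0                       
  chi_6 (2d, j=2)            2             2               0                    -2                   0                    0                        0                       
  chi_7 (2d, j=3)            2             -2              -sqrt(2)             0                    sqrt(2)              0                        0                       

Spot check: chi_7 (2d, j=3) on {r^2, r^6} = 0.

Derivation: D_8 has order 2*8 = 16 with 7 conjugacy classes, hence 7 irreducibles. Sum of squared dims 1 + 1 + 1 + 1 + 4 + 4 + 4 = 16 = |G|. Linear characters come from the abelianisation; the 2-dimensional irreps have character r^k -> 2*cos(2*pi*j*k/8), reflections -> 0.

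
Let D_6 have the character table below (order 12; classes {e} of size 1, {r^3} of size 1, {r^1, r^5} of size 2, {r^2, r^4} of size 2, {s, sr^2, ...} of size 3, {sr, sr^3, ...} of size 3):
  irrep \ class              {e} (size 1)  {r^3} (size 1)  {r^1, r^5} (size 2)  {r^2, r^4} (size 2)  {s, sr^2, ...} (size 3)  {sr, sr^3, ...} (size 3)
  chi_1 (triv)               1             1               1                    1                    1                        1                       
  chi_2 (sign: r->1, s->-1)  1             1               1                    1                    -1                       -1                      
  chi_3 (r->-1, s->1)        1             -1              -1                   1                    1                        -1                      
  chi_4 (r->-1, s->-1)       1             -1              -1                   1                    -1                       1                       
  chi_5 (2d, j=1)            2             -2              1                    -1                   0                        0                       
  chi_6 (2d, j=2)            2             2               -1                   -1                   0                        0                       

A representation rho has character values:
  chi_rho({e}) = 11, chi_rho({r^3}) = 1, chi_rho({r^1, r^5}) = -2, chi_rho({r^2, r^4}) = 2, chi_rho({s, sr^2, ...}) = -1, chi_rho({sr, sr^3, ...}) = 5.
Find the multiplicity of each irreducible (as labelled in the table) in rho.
Multiplicities: chi_1: 2, chi_2: 0, chi_3: 0, chi_4: 3, chi_5: 1, chi_6: 2.

Reasoning: Use <chi_rho, chi> = (1/|G|) sum_C |C| * chi_rho(C) * conj(chi(C)) with |G| = 12 for each irreducible chi in the table:
  <chi_rho, chi_1> = (1/12)[1*(11)*conj(1) + 1*(1)*conj(1) + 2*(-2)*conj(1) + 2*(2)*conj(1) + 3*(-1)*conj(1) + 3*(5)*conj(1)]
      = (1/12)[(11) + (1) + (-4) + (4) + (-3) + (15)] = 24/12 = 2
  <chi_rho, chi_2> = (1/12)[1*(11)*conj(1) + 1*(1)*conj(1) + 2*(-2)*conj(1) + 2*(2)*conj(1) + 3*(-1)*conj(-1) + 3*(5)*conj(-1)]
      = (1/12)[(11) + (1) + (-4) + (4) + (3) + (-15)] = 0/12 = 0
  <chi_rho, chi_3> = (1/12)[1*(11)*conj(1) + 1*(1)*conj(-1) + 2*(-2)*conj(-1) + 2*(2)*conj(1) + 3*(-1)*conj(1) + 3*(5)*conj(-1)]
      = (1/12)[(11) + (-1) + (4) + (4) + (-3) + (-15)] = 0/12 = 0
  <chi_rho, chi_4> = (1/12)[1*(11)*conj(1) + 1*(1)*conj(-1) + 2*(-2)*conj(-1) + 2*(2)*conj(1) + 3*(-1)*conj(-1) + 3*(5)*conj(1)]
      = (1/12)[(11) + (-1) + (4) + (4) + (3) + (15)] = 36/12 = 3
  <chi_rho, chi_5> = (1/12)[1*(11)*conj(2) + 1*(1)*conj(-2) + 2*(-2)*conj(1) + 2*(2)*conj(-1) + 3*(-1)*conj(0) + 3*(5)*conj(0)]
      = (1/12)[(22) + (-2) + (-4) + (-4) + (0) + (0)] = 12/12 = 1
  <chi_rho, chi_6> = (1/12)[1*(11)*conj(2) + 1*(1)*conj(2) + 2*(-2)*conj(-1) + 2*(2)*conj(-1) + 3*(-1)*conj(0) + 3*(5)*conj(0)]
      = (1/12)[(22) + (2) + (4) + (-4) + (0) + (0)] = 24/12 = 2
Dimension check: dim(rho) = sum (mult * dim) = 2*1 + 0*1 + 0*1 + 3*1 + 1*2 + 2*2 = 11 = chi_rho(e) = 11.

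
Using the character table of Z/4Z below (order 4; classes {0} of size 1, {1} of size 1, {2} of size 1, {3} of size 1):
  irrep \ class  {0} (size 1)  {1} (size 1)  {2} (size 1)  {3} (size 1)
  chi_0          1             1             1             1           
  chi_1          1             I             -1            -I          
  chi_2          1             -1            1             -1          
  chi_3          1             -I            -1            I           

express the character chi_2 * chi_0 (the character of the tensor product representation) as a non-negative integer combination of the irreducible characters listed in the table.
chi_2 tensor chi_0 = chi_2 (all other irreducibles have multiplicity 0).

Explanation: The character of a tensor product is the pointwise product (chi_2 * chi_0)(C) = chi_2(C) * chi_0(C):
  {0}: (1)*(1), {1}: (-1)*(1), {2}: (1)*(1), {3}: (-1)*(1)
so (chi_2 * chi_0) takes values
  {0} -> 1, {1} -> -1, {2} -> 1, {3} -> -1.
Now take the inner product of this character with each irreducible chi from the table, <chi_2*chi_0, chi> = (1/4) sum_C |C| (chi_2*chi_0)(C) conj(chi(C)):
  <chi_2*chi_0, chi_0> = (1/4)[1*(1)*conj(1) + 1*(-1)*conj(1) + 1*(1)*conj(1) + 1*(-1)*conj(1)]
      = (1/4)[(1) + (-1) + (1) + (-1)] = 0/4 = 0
  <chi_2*chi_0, chi_1> = (1/4)[1*(1)*conj(1) + 1*(-1)*conj(I) + 1*(1)*conj(-1) + 1*(-1)*conj(-I)]
      = (1/4)[(1) + (I) + (-1) + (-I)] = 0/4 = 0
  <chi_2*chi_0, chi_2> = (1/4)[1*(1)*conj(1) + 1*(-1)*conj(-1) + 1*(1)*conj(1) + 1*(-1)*conj(-1)]
      = (1/4)[(1) + (1) + (1) + (1)] = 4/4 = 1
  <chi_2*chi_0, chi_3> = (1/4)[1*(1)*conj(1) + 1*(-1)*conj(-I) + 1*(1)*conj(-1) + 1*(-1)*conj(I)]
      = (1/4)[(1) + (-I) + (-1) + (I)] = 0/4 = 0
(Exp terms are combined using exp(i*s)*conj(exp(i*t)) = exp(i*(s-t)), and sums of them are collapsed using the identity that for every m > 1 the m distinct m-th roots of unity sum to 0, e.g. 1 + exp(2*I*pi/3) + exp(-2*I*pi/3) = 0.)
Hence the multiplicities are chi_2: 1. Dimension check: dim(chi_2)*dim(chi_0) = 1*1 = 1 and sum (mult * dim) = 1*1 = 1.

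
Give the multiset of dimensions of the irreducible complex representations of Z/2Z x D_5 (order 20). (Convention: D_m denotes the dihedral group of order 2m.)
Dimensions: 1, 1, 1, 1, 2, 2, 2, 2

Argument: There are 8 irreducibles (= number of conjugacy classes). Their dimensions d_i satisfy sum d_i^2 = |G| = 20: 1 + 1 + 1 + 1 + 4 + 4 + 4 + 4 = 20. (For the product with Z/2Z: each of the 2 1-dim characters of Z/2Z tensors with each irrep of D_5, giving 2 copies of each D_5-dimension.)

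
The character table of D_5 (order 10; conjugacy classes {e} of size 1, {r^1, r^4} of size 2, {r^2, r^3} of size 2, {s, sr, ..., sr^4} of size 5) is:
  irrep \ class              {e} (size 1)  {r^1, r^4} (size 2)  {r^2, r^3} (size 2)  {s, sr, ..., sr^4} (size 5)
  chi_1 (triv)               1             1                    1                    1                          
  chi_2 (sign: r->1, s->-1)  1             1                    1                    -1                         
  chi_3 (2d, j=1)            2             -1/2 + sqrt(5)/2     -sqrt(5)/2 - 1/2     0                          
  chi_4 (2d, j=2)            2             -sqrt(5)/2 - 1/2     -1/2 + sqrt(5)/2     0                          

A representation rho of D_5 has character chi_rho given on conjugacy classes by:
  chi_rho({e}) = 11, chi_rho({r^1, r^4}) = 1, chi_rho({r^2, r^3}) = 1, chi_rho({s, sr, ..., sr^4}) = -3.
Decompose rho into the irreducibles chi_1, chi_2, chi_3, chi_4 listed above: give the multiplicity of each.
Multiplicities: chi_1: 0, chi_2: 3, chi_3: 2, chi_4: 2.

Proof sketch: Use <chi_rho, chi> = (1/|G|) sum_C |C| * chi_rho(C) * conj(chi(C)) with |G| = 10 for each irreducible chi in the table:
  <chi_rho, chi_1> = (1/10)[1*(11)*conj(1) + 2*(1)*conj(1) + 2*(1)*conj(1) + 5*(-3)*conj(1)]
      = (1/10)[(11) + (2) + (2) + (-15)] = 0/10 = 0
  <chi_rho, chi_2> = (1/10)[1*(11)*conj(1) + 2*(1)*conj(1) + 2*(1)*conj(1) + 5*(-3)*conj(-1)]
      = (1/10)[(11) + (2) + (2) + (15)] = 30/10 = 3
  <chi_rho, chi_3> = (1/10)[1*(11)*conj(2) + 2*(1)*conj(-1/2 + sqrt(5)/2) + 2*(1)*conj(-sqrt(5)/2 - 1/2) + 5*(-3)*conj(0)]
      = (1/10)[(22) + (-1 + sqrt(5)) + (-sqrt(5) - 1) + (0)] = 20/10 = 2
  <chi_rho, chi_4> = (1/10)[1*(11)*conj(2) + 2*(1)*conj(-sqrt(5)/2 - 1/2) + 2*(1)*conj(-1/2 + sqrt(5)/2) + 5*(-3)*conj(0)]
      = (1/10)[(22) + (-sqrt(5) - 1) + (-1 + sqrt(5)) + (0)] = 20/10 = 2
Dimension check: dim(rho) = sum (mult * dim) = 0*1 + 3*1 + 2*2 + 2*2 = 11 = chi_rho(e) = 11.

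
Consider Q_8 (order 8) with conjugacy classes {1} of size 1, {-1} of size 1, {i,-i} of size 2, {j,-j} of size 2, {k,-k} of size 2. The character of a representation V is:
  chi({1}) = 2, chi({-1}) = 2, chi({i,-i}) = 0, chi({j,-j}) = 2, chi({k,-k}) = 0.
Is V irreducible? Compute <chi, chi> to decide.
Not irreducible (reducible): <chi, chi> = 2 > 1.

Proof sketch: <chi, chi> = (1/|G|) sum_C |C| * |chi(C)|^2 = (1/8)[1*|2|^2 + 1*|2|^2 + 2*|0|^2 + 2*|2|^2 + 2*|0|^2]
  = (1/8)[(4) + (4) + (0) + (8) + (0)] = 16/8 = 2.
A character is irreducible iff <chi, chi> = 1, so this representation is reducible.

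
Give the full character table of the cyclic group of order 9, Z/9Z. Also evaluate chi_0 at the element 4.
Character table of Z/9Z (irreps indexed chi_0,...,chi_8 with chi_k(m) = zeta_9^(k*m), zeta_9 = exp(2*pi*i/9)):
  irrep \ class  {0} (size 1)  {1} (size 1)    {2} (size 1)    {3} (size 1)    {4} (size 1)    {5} (size 1)    {6} (size 1)    {7} (size 1)    {8} (size 1)  
  chi_0          1             1               1               1               1               1               1               1               1             
  chi_1          1             exp(2*I*pi/9)   exp(4*I*pi/9)   exp(2*I*pi/3)   exp(8*I*pi/9)   exp(-8*I*pi/9)  exp(-2*I*pi/3)  exp(-4*I*pi/9)  exp(-2*I*pi/9)
  chi_2          1             exp(4*I*pi/9)   exp(8*I*pi/9)   exp(-2*I*pi/3)  exp(-2*I*pi/9)  exp(2*I*pi/9)   exp(2*I*pi/3)   exp(-8*I*pi/9)  exp(-4*I*pi/9)
  chi_3          1             exp(2*I*pi/3)   exp(-2*I*pi/3)  1               exp(2*I*pi/3)   exp(-2*I*pi/3)  1               exp(2*I*pi/3)   exp(-2*I*pi/3)
  chi_4          1             exp(8*I*pi/9)   exp(-2*I*pi/9)  exp(2*I*pi/3)   exp(-4*I*pi/9)  exp(4*I*pi/9)   exp(-2*I*pi/3)  exp(2*I*pi/9)   exp(-8*I*pi/9)
  chi_5          1             exp(-8*I*pi/9)  exp(2*I*pi/9)   exp(-2*I*pi/3)  exp(4*I*pi/9)   exp(-4*I*pi/9)  exp(2*I*pi/3)   exp(-2*I*pi/9)  exp(8*I*pi/9) 
  chi_6          1             exp(-2*I*pi/3)  exp(2*I*pi/3)   1               exp(-2*I*pi/3)  exp(2*I*pi/3)   1               exp(-2*I*pi/3)  exp(2*I*pi/3) 
  chi_7          1             exp(-4*I*pi/9)  exp(-8*I*pi/9)  exp(2*I*pi/3)   exp(2*I*pi/9)   exp(-2*I*pi/9)  exp(-2*I*pi/3)  exp(8*I*pi/9)   exp(4*I*pi/9) 
  chi_8          1             exp(-2*I*pi/9)  exp(-4*I*pi/9)  exp(-2*I*pi/3)  exp(-8*I*pi/9)  exp(8*I*pi/9)   exp(2*I*pi/3)   exp(4*I*pi/9)   exp(2*I*pi/9) 

Spot check: chi_0(4) = zeta_9^(0*4) = zeta_9^0 = 1.

Z/9Z is abelian, so all 9 irreducible complex representations are 1-dimensional. They are given by chi_k(m) = zeta_9^(k*m) for k = 0,...,8. Row orthogonality: sum_m chi_k(m) conj(chi_l(m)) = 9 * [k = l].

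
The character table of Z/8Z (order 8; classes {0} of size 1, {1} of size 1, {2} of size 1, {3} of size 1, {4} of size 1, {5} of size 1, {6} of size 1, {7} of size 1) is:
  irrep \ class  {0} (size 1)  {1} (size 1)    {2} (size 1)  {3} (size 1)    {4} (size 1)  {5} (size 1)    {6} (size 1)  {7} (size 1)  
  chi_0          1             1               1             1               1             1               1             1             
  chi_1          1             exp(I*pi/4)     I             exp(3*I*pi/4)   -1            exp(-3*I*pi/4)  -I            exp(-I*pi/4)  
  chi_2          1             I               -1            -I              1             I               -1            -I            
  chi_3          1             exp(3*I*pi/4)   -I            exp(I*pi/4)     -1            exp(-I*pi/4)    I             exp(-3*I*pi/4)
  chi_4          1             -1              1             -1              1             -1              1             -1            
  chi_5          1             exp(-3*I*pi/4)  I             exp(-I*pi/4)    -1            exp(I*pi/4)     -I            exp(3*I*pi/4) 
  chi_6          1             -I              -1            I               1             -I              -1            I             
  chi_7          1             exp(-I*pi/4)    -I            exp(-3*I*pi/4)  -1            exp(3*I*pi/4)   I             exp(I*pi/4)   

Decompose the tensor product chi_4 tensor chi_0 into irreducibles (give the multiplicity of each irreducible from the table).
chi_4 tensor chi_0 = chi_4 (all other irreducibles have multiplicity 0).

Derivation: The character of a tensor product is the pointwise product (chi_4 * chi_0)(C) = chi_4(C) * chi_0(C):
  {0}: (1)*(1), {1}: (-1)*(1), {2}: (1)*(1), {3}: (-1)*(1), {4}: (1)*(1), {5}: (-1)*(1), {6}: (1)*(1), {7}: (-1)*(1)
so (chi_4 * chi_0) takes values
  {0} -> 1, {1} -> -1, {2} -> 1, {3} -> -1, {4} -> 1, {5} -> -1, {6} -> 1, {7} -> -1.
Now take the inner product of this character with each irreducible chi from the table, <chi_4*chi_0, chi> = (1/8) sum_C |C| (chi_4*chi_0)(C) conj(chi(C)):
  <chi_4*chi_0, chi_0> = (1/8)[1*(1)*conj(1) + 1*(-1)*conj(1) + 1*(1)*conj(1) + 1*(-1)*conj(1) + 1*(1)*conj(1) + 1*(-1)*conj(1) + 1*(1)*conj(1) + 1*(-1)*conj(1)]
      = (1/8)[(1) + (-1) + (1) + (-1) + (1) + (-1) + (1) + (-1)] = 0/8 = 0
  <chi_4*chi_0, chi_1> = (1/8)[1*(1)*conj(1) + 1*(-1)*conj(exp(I*pi/4)) + 1*(1)*conj(I) + 1*(-1)*conj(exp(3*I*pi/4)) + 1*(1)*conj(-1) + 1*(-1)*conj(exp(-3*I*pi/4)) + 1*(1)*conj(-I) + 1*(-1)*conj(exp(-I*pi/4))]
      = (1/8)[(1) + (-exp(-I*pi/4)) + (-I) + (-exp(-3*I*pi/4)) + (-1) + (-exp(3*I*pi/4)) + (I) + (-exp(I*pi/4))] = 0/8 = 0
  <chi_4*chi_0, chi_2> = (1/8)[1*(1)*conj(1) + 1*(-1)*conj(I) + 1*(1)*conj(-1) + 1*(-1)*conj(-I) + 1*(1)*conj(1) + 1*(-1)*conj(I) + 1*(1)*conj(-1) + 1*(-1)*conj(-I)]
      = (1/8)[(1) + (I) + (-1) + (-I) + (1) + (I) + (-1) + (-I)] = 0/8 = 0
  <chi_4*chi_0, chi_3> = (1/8)[1*(1)*conj(1) + 1*(-1)*conj(exp(3*I*pi/4)) + 1*(1)*conj(-I) + 1*(-1)*conj(exp(I*pi/4)) + 1*(1)*conj(-1) + 1*(-1)*conj(exp(-I*pi/4)) + 1*(1)*conj(I) + 1*(-1)*conj(exp(-3*I*pi/4))]
      = (1/8)[(1) + (-exp(-3*I*pi/4)) + (I) + (-exp(-I*pi/4)) + (-1) + (-exp(I*pi/4)) + (-I) + (-exp(3*I*pi/4))] = 0/8 = 0
  <chi_4*chi_0, chi_4> = (1/8)[1*(1)*conj(1) + 1*(-1)*conj(-1) + 1*(1)*conj(1) + 1*(-1)*conj(-1) + 1*(1)*conj(1) + 1*(-1)*conj(-1) + 1*(1)*conj(1) + 1*(-1)*conj(-1)]
      = (1/8)[(1) + (1) + (1) + (1) + (1) + (1) + (1) + (1)] = 8/8 = 1
  <chi_4*chi_0, chi_5> = (1/8)[1*(1)*conj(1) + 1*(-1)*conj(exp(-3*I*pi/4)) + 1*(1)*conj(I) + 1*(-1)*conj(exp(-I*pi/4)) + 1*(1)*conj(-1) + 1*(-1)*conj(exp(I*pi/4)) + 1*(1)*conj(-I) + 1*(-1)*conj(exp(3*I*pi/4))]
      = (1/8)[(1) + (-exp(3*I*pi/4)) + (-I) + (-exp(I*pi/4)) + (-1) + (-exp(-I*pi/4)) + (I) + (-exp(-3*I*pi/4))] = 0/8 = 0
  <chi_4*chi_0, chi_6> = (1/8)[1*(1)*conj(1) + 1*(-1)*conj(-I) + 1*(1)*conj(-1) + 1*(-1)*conj(I) + 1*(1)*conj(1) + 1*(-1)*conj(-I) + 1*(1)*conj(-1) + 1*(-1)*conj(I)]
      = (1/8)[(1) + (-I) + (-1) + (I) + (1) + (-I) + (-1) + (I)] = 0/8 = 0
  <chi_4*chi_0, chi_7> = (1/8)[1*(1)*conj(1) + 1*(-1)*conj(exp(-I*pi/4)) + 1*(1)*conj(-I) + 1*(-1)*conj(exp(-3*I*pi/4)) + 1*(1)*conj(-1) + 1*(-1)*conj(exp(3*I*pi/4)) + 1*(1)*conj(I) + 1*(-1)*conj(exp(I*pi/4))]
      = (1/8)[(1) + (-exp(I*pi/4)) + (I) + (-exp(3*I*pi/4)) + (-1) + (-exp(-3*I*pi/4)) + (-I) + (-exp(-I*pi/4))] = 0/8 = 0
(Exp terms are combined using exp(i*s)*conj(exp(i*t)) = exp(i*(s-t)), and sums of them are collapsed using the identity that for every m > 1 the m distinct m-th roots of unity sum to 0, e.g. 1 + exp(2*I*pi/3) + exp(-2*I*pi/3) = 0.)
Hence the multiplicities are chi_4: 1. Dimension check: dim(chi_4)*dim(chi_0) = 1*1 = 1 and sum (mult * dim) = 1*1 = 1.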